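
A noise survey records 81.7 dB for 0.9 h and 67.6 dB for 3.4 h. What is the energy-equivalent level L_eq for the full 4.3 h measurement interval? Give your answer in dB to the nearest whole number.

76 dB

L_eq = 10·log₁₀[(1/T)·Σ tᵢ·10^(Lᵢ/10)] with T = 4.3 h.
Σ tᵢ·10^(Lᵢ/10) = 0.9·10^(81.7/10) + 3.4·10^(67.6/10) = 1.527e+08.
L_eq = 10·log₁₀(1.527e+08/4.3) = 75.50 dB.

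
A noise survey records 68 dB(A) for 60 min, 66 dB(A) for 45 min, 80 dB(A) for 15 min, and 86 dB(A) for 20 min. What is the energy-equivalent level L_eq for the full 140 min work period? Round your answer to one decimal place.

78.5 dB(A)

L_eq = 10·log₁₀[(1/T)·Σ tᵢ·10^(Lᵢ/10)] with T = 140 min.
Σ tᵢ·10^(Lᵢ/10) = 60·10^(68/10) + 45·10^(66/10) + 15·10^(80/10) + 20·10^(86/10) = 1.002e+10.
L_eq = 10·log₁₀(1.002e+10/140) = 78.55 dB(A).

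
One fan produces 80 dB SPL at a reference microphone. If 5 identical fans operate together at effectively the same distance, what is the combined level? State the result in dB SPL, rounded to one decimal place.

87.0 dB SPL

With 5 equal, uncorrelated contributions the intensity is 5× that of one unit, giving a rise of 10·log₁₀ 5.
L_total = 80 + 10·log₁₀(5) = 80 + 6.990 = 86.99 dB SPL.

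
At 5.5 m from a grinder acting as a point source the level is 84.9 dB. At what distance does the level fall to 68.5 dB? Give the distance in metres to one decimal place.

36.3 m

Point-source spreading drops the level by 20·log₁₀(r₂/r₁); inverting, r₂/r₁ = 10^(ΔL/20).
r₂ = 5.5·10^((84.9−68.5)/20) = 5.5·10^(16.4/20) = 36.34 m.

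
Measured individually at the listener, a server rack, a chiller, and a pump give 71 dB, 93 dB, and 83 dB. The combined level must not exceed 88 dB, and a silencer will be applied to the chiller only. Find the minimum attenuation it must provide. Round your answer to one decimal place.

The untreated sources together contribute 10^(71/10) + 10^(83/10) = 2.121e+08, i.e. 83.27 dB.
The limit corresponds to 10^(88/10) = 6.310e+08; subtracting the fixed part leaves 4.188e+08 for the chiller, i.e. 86.22 dB.
So the chiller must be reduced from 93 to 86.22 dB: IL = 6.78 dB.

6.8 dB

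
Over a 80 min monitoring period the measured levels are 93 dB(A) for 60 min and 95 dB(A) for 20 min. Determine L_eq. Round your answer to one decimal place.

93.6 dB(A)

L_eq = 10·log₁₀[(1/T)·Σ tᵢ·10^(Lᵢ/10)] with T = 80 min.
Σ tᵢ·10^(Lᵢ/10) = 60·10^(93/10) + 20·10^(95/10) = 1.830e+11.
L_eq = 10·log₁₀(1.830e+11/80) = 93.59 dB(A).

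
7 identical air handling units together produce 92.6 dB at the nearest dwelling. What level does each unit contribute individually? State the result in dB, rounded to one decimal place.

7 equal contributions raise the level by 10·log₁₀ 7 = 8.451 dB, so each unit alone gives 92.6 − 8.451.

84.1 dB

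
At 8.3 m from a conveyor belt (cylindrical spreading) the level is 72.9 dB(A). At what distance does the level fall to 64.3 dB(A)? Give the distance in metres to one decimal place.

60.1 m

For a line source L₁ − L₂ = 10·log₁₀(r₂/r₁), so r₂ = r₁·10^((L₁−L₂)/10).
r₂ = 8.3·10^((72.9−64.3)/10) = 8.3·10^(8.6/10) = 60.13 m.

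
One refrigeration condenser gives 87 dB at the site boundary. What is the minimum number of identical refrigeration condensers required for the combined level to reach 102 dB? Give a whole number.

N identical sources give L₁ + 10·log₁₀ N, so require 10·log₁₀ N ≥ 102 − 87 = 15.0 dB.
N ≥ 10^(15.0/10) = 31.623, so N = 32.

32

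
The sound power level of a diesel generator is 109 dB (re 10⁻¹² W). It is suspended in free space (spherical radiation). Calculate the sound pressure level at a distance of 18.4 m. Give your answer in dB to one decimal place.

The power spreads over a sphere of area 4π·r², so L_p = L_w − 10·log₁₀(4π·r²).
4π·r² = 4254 m², 10·log₁₀ of that is 36.288 dB.
L_p = 109 − 36.288 = 72.71 dB.

72.7 dB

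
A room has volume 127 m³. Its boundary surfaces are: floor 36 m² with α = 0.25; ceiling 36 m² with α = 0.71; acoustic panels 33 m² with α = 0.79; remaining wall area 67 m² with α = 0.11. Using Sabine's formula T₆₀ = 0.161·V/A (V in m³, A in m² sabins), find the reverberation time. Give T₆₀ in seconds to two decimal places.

0.30 s

A = Σ Sᵢαᵢ = 36·0.25 + 36·0.71 + 33·0.79 + 67·0.11 = 68.00 m².
T₆₀ = 0.161·V/A = 0.161·127/68.00 = 0.301 s.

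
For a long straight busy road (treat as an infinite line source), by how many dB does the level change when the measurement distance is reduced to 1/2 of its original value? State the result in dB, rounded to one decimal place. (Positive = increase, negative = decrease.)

+3.0 dB

Line-source spreading: ΔL = −10·log₁₀(r₂/r₁).
ΔL = −10·log₁₀(0.5) = +3.01 dB.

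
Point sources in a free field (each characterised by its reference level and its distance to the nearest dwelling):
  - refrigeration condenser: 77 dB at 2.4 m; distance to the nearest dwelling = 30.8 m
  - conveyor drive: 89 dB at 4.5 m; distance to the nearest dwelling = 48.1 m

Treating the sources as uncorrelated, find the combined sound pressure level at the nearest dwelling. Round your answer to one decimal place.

68.6 dB

Propagate each source to the receiver with L = L_ref − 20·log₁₀(r/r_ref), then add intensities.
refrigeration condenser: 77 − 20·log₁₀(30.8/2.4) = 77 − 22.17 = 54.83 dB.
conveyor drive: 89 − 20·log₁₀(48.1/4.5) = 89 − 20.58 = 68.42 dB.
Σ 10^(L/10) = 7.257e+06 → L_total = 10·log₁₀(7.257e+06) = 68.61 dB.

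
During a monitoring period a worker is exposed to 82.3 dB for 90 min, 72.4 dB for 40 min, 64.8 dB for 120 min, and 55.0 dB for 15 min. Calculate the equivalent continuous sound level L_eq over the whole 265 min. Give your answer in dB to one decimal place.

77.9 dB

L_eq = 10·log₁₀[(1/T)·Σ tᵢ·10^(Lᵢ/10)] with T = 265 min.
Σ tᵢ·10^(Lᵢ/10) = 90·10^(82.3/10) + 40·10^(72.4/10) + 120·10^(64.8/10) + 15·10^(55.0/10) = 1.635e+10.
L_eq = 10·log₁₀(1.635e+10/265) = 77.90 dB.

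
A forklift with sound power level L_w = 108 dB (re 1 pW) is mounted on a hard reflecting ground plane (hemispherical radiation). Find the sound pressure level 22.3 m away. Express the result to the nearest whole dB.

73 dB

Free-field hemispherical radiation: L_p = L_w − 10·log₁₀(2π·r²), r = 22.3 m.
2π·r² = 3125 m², 10·log₁₀ of that is 34.948 dB.
L_p = 108 − 34.948 = 73.05 dB.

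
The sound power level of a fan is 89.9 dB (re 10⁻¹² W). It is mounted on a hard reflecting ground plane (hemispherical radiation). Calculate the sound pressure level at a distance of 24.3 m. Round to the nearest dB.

54 dB

Free-field hemispherical radiation: L_p = L_w − 10·log₁₀(2π·r²), r = 24.3 m.
2π·r² = 3710 m², 10·log₁₀ of that is 35.694 dB.
L_p = 89.9 − 35.694 = 54.21 dB.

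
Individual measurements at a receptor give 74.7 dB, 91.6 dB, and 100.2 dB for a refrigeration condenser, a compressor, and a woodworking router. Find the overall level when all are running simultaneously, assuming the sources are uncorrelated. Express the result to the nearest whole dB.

101 dB

For uncorrelated sources the intensities add, so convert each level to linear form, sum, and take 10·log₁₀ of the total.
Σ 10^(L/10) = 10^(74.7/10) + 10^(91.6/10) + 10^(100.2/10) = 1.195e+10.
L_total = 10·log₁₀(1.195e+10) = 100.77 dB.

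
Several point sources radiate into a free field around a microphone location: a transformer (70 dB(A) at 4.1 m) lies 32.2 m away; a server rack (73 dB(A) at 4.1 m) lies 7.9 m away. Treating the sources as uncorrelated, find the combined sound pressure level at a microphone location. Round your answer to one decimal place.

67.4 dB(A)

Apply inverse-square spreading to bring every level to the receiver, then sum 10^(L/10).
transformer: 70 − 20·log₁₀(32.2/4.1) = 70 − 17.90 = 52.10 dB(A).
server rack: 73 − 20·log₁₀(7.9/4.1) = 73 − 5.70 = 67.30 dB(A).
Σ 10^(L/10) = 5.536e+06 → L_total = 10·log₁₀(5.536e+06) = 67.43 dB(A).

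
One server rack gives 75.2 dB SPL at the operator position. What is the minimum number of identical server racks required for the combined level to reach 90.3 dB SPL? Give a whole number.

33

The shortfall is 90.3 − 75.2 = 15.1 dB, and N units add 10·log₁₀ N, so need 10·log₁₀ N ≥ 15.1.
N ≥ 10^(15.1/10) = 32.359, so N = 33.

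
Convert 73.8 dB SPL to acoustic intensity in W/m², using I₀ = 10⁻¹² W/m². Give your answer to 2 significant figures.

2.4e-05 W/m²

L = 10·log₁₀(I/I₀) ⇒ I = I₀·10^(L/10) = 10⁻¹² × 10^7.38.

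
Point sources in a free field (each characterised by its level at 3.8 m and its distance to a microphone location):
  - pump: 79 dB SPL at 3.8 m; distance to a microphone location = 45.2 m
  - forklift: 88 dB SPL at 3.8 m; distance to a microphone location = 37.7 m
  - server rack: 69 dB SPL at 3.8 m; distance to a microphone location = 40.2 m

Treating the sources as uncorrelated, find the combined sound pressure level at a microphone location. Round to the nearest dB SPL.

68 dB SPL

Apply inverse-square spreading to bring every level to the receiver, then sum 10^(L/10).
pump: 79 − 20·log₁₀(45.2/3.8) = 79 − 21.51 = 57.49 dB SPL.
forklift: 88 − 20·log₁₀(37.7/3.8) = 88 − 19.93 = 68.07 dB SPL.
server rack: 69 − 20·log₁₀(40.2/3.8) = 69 − 20.49 = 48.51 dB SPL.
Σ 10^(L/10) = 7.043e+06 → L_total = 10·log₁₀(7.043e+06) = 68.48 dB SPL.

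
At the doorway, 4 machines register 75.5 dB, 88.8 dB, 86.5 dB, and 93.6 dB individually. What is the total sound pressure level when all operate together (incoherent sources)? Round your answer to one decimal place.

95.5 dB

For uncorrelated sources the intensities add, so convert each level to linear form, sum, and take 10·log₁₀ of the total.
Σ 10^(L/10) = 10^(75.5/10) + 10^(88.8/10) + 10^(86.5/10) + 10^(93.6/10) = 3.532e+09.
L_total = 10·log₁₀(3.532e+09) = 95.48 dB.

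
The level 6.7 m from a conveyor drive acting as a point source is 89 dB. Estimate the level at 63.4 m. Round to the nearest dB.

69 dB

For a point source, L₂ = L₁ − 20·log₁₀(r₂/r₁).
L₂ = 89 − 20·log₁₀(63.4/6.7) = 89 − 19.520 = 69.48 dB.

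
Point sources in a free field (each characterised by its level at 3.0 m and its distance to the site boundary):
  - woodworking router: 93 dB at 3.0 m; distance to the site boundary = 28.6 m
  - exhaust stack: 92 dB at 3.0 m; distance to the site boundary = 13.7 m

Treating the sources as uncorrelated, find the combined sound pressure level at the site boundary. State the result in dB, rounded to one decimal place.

79.9 dB

First find each source's level at the receiver (point-source: −20·log₁₀(r/r_ref)), then combine on an intensity basis.
woodworking router: 93 − 20·log₁₀(28.6/3.0) = 93 − 19.58 = 73.42 dB.
exhaust stack: 92 − 20·log₁₀(13.7/3.0) = 92 − 13.19 = 78.81 dB.
Σ 10^(L/10) = 9.795e+07 → L_total = 10·log₁₀(9.795e+07) = 79.91 dB.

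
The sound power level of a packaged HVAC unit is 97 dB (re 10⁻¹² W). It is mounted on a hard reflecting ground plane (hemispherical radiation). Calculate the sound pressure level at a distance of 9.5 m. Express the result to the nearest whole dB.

69 dB

L_p = L_w − 10·log₁₀(2π·r²) with r = 9.5 m.
2π·r² = 567.1 m², 10·log₁₀ of that is 27.536 dB.
L_p = 97 − 27.536 = 69.46 dB.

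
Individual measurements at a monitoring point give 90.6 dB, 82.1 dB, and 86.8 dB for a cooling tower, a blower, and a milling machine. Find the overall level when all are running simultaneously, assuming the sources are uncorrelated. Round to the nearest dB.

Incoherent sources combine by intensity addition: L_total = 10·log₁₀(Σ 10^(L_i/10)).
Σ 10^(L/10) = 10^(90.6/10) + 10^(82.1/10) + 10^(86.8/10) = 1.789e+09.
L_total = 10·log₁₀(1.789e+09) = 92.53 dB.

93 dB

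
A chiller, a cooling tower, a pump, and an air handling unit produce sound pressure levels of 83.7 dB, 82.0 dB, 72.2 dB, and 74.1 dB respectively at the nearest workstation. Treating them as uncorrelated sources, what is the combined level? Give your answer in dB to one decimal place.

Incoherent sources combine by intensity addition: L_total = 10·log₁₀(Σ 10^(L_i/10)).
Σ 10^(L/10) = 10^(83.7/10) + 10^(82.0/10) + 10^(72.2/10) + 10^(74.1/10) = 4.352e+08.
L_total = 10·log₁₀(4.352e+08) = 86.39 dB.

86.4 dB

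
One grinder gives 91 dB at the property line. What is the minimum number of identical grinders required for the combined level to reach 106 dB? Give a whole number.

32

Need L₁ + 10·log₁₀ N ≥ 106, i.e. log₁₀ N ≥ 1.50.
N ≥ 10^(15.0/10) = 31.623, so N = 32.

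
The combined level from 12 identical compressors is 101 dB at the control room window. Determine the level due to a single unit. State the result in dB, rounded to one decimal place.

90.2 dB

Dividing the total intensity by 12 lowers the level by 10·log₁₀ 12 = 10.792 dB: L₁ = 101 − 10.792.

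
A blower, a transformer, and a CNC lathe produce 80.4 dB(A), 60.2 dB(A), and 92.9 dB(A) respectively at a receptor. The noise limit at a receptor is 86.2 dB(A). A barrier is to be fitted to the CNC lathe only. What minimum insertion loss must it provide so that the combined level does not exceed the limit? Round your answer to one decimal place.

The untreated sources together contribute 10^(80.4/10) + 10^(60.2/10) = 1.107e+08, i.e. 80.44 dB(A).
To meet 86.2 dB(A) overall, the treated CNC lathe may contribute at most 10^(86.2/10) − 1.107e+08 = 3.062e+08, i.e. 84.86 dB(A).
So the CNC lathe must be reduced from 92.9 to 84.86 dB(A): IL = 8.04 dB.

8.0 dB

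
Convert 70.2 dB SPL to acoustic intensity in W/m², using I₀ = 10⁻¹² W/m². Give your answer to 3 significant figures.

1.05e-05 W/m²

I = I₀·10^(L/10) = 10⁻¹² × 10^(70.2/10) = 10^(-4.980).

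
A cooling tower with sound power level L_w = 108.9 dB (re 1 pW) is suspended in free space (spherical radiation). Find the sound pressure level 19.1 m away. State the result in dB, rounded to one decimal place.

The power spreads over a sphere of area 4π·r², so L_p = L_w − 10·log₁₀(4π·r²).
4π·r² = 4584 m², 10·log₁₀ of that is 36.613 dB.
L_p = 108.9 − 36.613 = 72.29 dB.

72.3 dB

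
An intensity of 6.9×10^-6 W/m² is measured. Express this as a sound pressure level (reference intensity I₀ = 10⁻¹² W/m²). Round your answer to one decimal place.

I/I₀ = 6.9×10^-6/10⁻¹² = 6.9×10^6, and L = 10·log₁₀(I/I₀).
L = 10·(0.8388 + 6) = 68.39 dB.

68.4 dB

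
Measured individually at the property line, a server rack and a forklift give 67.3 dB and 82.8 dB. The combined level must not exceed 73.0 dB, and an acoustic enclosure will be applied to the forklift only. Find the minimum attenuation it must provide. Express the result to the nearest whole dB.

Fixed contribution from the other source: Σ 10^(L/10) = 10^(67.3/10) = 5.370e+06 (67.30 dB).
To meet 73.0 dB overall, the treated forklift may contribute at most 10^(73.0/10) − 5.370e+06 = 1.458e+07, i.e. 71.64 dB.
So the forklift must be reduced from 82.8 to 71.64 dB: IL = 11.16 dB.

11 dB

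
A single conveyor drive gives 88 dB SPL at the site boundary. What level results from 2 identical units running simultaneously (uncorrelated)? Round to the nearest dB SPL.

91 dB SPL

L_total = L₁ + 10·log₁₀ N for N identical incoherent sources.
L_total = 88 + 10·log₁₀(2) = 88 + 3.010 = 91.01 dB SPL.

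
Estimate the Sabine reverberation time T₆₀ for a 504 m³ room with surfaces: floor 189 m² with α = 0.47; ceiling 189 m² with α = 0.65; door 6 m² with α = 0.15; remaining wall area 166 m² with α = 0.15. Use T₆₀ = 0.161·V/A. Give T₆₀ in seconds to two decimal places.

0.34 s

Total absorption A = 189·0.47 + 189·0.65 + 6·0.15 + 166·0.15 = 237.48 m² sabins.
T₆₀ = 0.161·V/A = 0.161·504/237.48 = 0.342 s.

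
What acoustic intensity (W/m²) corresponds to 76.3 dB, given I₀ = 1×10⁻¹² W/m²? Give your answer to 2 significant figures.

L = 10·log₁₀(I/I₀) ⇒ I = I₀·10^(L/10) = 10⁻¹² × 10^7.63.

4.3e-05 W/m²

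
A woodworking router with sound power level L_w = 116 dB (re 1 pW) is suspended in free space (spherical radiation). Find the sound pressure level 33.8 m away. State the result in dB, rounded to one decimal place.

74.4 dB

The power spreads over a sphere of area 4π·r², so L_p = L_w − 10·log₁₀(4π·r²).
4π·r² = 1.436e+04 m², 10·log₁₀ of that is 41.570 dB.
L_p = 116 − 41.570 = 74.43 dB.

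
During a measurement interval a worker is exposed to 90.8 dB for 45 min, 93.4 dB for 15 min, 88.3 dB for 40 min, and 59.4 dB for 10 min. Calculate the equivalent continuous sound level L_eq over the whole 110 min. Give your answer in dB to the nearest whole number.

The energy average is taken in the linear domain: L_eq = 10·log₁₀[(Σ tᵢ·10^(Lᵢ/10))/T], T = 110 min.
Σ tᵢ·10^(Lᵢ/10) = 45·10^(90.8/10) + 15·10^(93.4/10) + 40·10^(88.3/10) + 10·10^(59.4/10) = 1.140e+11.
L_eq = 10·log₁₀(1.140e+11/110) = 90.15 dB.

90 dB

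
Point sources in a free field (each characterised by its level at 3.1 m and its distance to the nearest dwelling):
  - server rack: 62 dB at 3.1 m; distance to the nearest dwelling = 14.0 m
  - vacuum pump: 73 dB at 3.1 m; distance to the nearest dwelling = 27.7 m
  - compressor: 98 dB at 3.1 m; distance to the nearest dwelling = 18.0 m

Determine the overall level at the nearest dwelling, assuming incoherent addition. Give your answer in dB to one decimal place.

82.7 dB

First find each source's level at the receiver (point-source: −20·log₁₀(r/r_ref)), then combine on an intensity basis.
server rack: 62 − 20·log₁₀(14.0/3.1) = 62 − 13.10 = 48.90 dB.
vacuum pump: 73 − 20·log₁₀(27.7/3.1) = 73 − 19.02 = 53.98 dB.
compressor: 98 − 20·log₁₀(18.0/3.1) = 98 − 15.28 = 82.72 dB.
Σ 10^(L/10) = 1.875e+08 → L_total = 10·log₁₀(1.875e+08) = 82.73 dB.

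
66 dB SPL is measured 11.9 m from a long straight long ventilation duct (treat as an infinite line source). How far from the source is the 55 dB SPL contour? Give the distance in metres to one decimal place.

149.8 m

Line-source spreading drops the level by 10·log₁₀(r₂/r₁); inverting, r₂/r₁ = 10^(ΔL/10).
r₂ = 11.9·10^((66−55)/10) = 11.9·10^(11.0/10) = 149.81 m.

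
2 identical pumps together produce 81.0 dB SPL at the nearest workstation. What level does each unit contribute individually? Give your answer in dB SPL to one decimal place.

78.0 dB SPL

For N identical incoherent sources L_total = L₁ + 10·log₁₀ N, so L₁ = 81.0 − 10·log₁₀(2) = 81.0 − 3.010.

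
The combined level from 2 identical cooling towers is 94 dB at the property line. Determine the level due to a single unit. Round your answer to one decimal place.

91.0 dB

2 equal contributions raise the level by 10·log₁₀ 2 = 3.010 dB, so each unit alone gives 94 − 3.010.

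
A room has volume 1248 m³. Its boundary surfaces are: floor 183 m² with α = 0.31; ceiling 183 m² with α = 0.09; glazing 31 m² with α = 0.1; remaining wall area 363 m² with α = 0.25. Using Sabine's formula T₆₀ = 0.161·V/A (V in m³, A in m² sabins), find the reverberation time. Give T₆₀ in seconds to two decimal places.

Total absorption A = 183·0.31 + 183·0.09 + 31·0.1 + 363·0.25 = 167.05 m² sabins.
T₆₀ = 0.161 × 1248 / 167.05 = 1.203 s.

1.20 s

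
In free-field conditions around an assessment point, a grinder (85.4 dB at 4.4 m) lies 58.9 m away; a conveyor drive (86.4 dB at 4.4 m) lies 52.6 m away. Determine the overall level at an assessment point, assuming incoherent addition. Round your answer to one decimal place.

First find each source's level at the receiver (point-source: −20·log₁₀(r/r_ref)), then combine on an intensity basis.
grinder: 85.4 − 20·log₁₀(58.9/4.4) = 85.4 − 22.53 = 62.87 dB.
conveyor drive: 86.4 − 20·log₁₀(52.6/4.4) = 86.4 − 21.55 = 64.85 dB.
Σ 10^(L/10) = 4.989e+06 → L_total = 10·log₁₀(4.989e+06) = 66.98 dB.

67.0 dB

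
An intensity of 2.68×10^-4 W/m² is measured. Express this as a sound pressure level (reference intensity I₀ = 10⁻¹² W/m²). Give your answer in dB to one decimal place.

84.3 dB

Dividing by I₀ shifts the exponent by 12: I/I₀ = 2.68×10^8.
L = 10·(0.4281 + 8) = 84.28 dB.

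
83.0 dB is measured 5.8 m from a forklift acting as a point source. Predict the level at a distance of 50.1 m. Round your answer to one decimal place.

64.3 dB

For a point source, L₂ = L₁ − 20·log₁₀(r₂/r₁).
L₂ = 83.0 − 20·log₁₀(50.1/5.8) = 83.0 − 18.728 = 64.27 dB.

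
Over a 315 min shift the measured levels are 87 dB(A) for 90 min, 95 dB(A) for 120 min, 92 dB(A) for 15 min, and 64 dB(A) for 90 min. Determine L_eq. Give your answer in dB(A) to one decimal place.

L_eq = 10·log₁₀[(1/T)·Σ tᵢ·10^(Lᵢ/10)] with T = 315 min.
Σ tᵢ·10^(Lᵢ/10) = 90·10^(87/10) + 120·10^(95/10) + 15·10^(92/10) + 90·10^(64/10) = 4.486e+11.
L_eq = 10·log₁₀(4.486e+11/315) = 91.54 dB(A).

91.5 dB(A)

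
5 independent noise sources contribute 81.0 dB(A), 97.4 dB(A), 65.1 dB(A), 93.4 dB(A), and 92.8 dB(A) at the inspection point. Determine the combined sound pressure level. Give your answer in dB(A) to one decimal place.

For uncorrelated sources the intensities add, so convert each level to linear form, sum, and take 10·log₁₀ of the total.
Σ 10^(L/10) = 10^(81.0/10) + 10^(97.4/10) + 10^(65.1/10) + 10^(93.4/10) + 10^(92.8/10) = 9.718e+09.
L_total = 10·log₁₀(9.718e+09) = 99.88 dB(A).

99.9 dB(A)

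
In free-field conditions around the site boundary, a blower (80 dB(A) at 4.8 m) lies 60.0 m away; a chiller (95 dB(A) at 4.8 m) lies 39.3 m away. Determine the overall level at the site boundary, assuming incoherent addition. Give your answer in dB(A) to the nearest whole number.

First find each source's level at the receiver (point-source: −20·log₁₀(r/r_ref)), then combine on an intensity basis.
blower: 80 − 20·log₁₀(60.0/4.8) = 80 − 21.94 = 58.06 dB(A).
chiller: 95 − 20·log₁₀(39.3/4.8) = 95 − 18.26 = 76.74 dB(A).
Σ 10^(L/10) = 4.781e+07 → L_total = 10·log₁₀(4.781e+07) = 76.80 dB(A).

77 dB(A)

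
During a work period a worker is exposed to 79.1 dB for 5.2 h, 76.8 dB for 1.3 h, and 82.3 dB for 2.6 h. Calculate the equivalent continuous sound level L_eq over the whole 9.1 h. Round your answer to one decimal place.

80.1 dB

The energy average is taken in the linear domain: L_eq = 10·log₁₀[(Σ tᵢ·10^(Lᵢ/10))/T], T = 9.1 h.
Σ tᵢ·10^(Lᵢ/10) = 5.2·10^(79.1/10) + 1.3·10^(76.8/10) + 2.6·10^(82.3/10) = 9.264e+08.
L_eq = 10·log₁₀(9.264e+08/9.1) = 80.08 dB.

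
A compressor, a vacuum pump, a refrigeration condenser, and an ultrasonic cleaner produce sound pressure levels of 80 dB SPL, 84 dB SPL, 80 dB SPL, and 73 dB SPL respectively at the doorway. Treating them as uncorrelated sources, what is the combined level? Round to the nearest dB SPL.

87 dB SPL

For uncorrelated sources the intensities add, so convert each level to linear form, sum, and take 10·log₁₀ of the total.
Σ 10^(L/10) = 10^(80/10) + 10^(84/10) + 10^(80/10) + 10^(73/10) = 4.711e+08.
L_total = 10·log₁₀(4.711e+08) = 86.73 dB SPL.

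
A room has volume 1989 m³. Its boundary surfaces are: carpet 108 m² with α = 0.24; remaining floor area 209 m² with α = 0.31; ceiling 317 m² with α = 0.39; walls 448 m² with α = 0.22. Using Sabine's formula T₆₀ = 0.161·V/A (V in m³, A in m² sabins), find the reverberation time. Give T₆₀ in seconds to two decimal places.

1.02 s

A = Σ Sᵢαᵢ = 108·0.24 + 209·0.31 + 317·0.39 + 448·0.22 = 312.90 m².
T₆₀ = 0.161·V/A = 0.161·1989/312.90 = 1.023 s.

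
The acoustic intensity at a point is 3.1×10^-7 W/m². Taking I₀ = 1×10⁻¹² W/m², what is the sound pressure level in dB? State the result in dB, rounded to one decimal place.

Dividing by I₀ shifts the exponent by 12: I/I₀ = 3.1×10^5.
L = 10·(0.4914 + 5) = 54.91 dB.

54.9 dB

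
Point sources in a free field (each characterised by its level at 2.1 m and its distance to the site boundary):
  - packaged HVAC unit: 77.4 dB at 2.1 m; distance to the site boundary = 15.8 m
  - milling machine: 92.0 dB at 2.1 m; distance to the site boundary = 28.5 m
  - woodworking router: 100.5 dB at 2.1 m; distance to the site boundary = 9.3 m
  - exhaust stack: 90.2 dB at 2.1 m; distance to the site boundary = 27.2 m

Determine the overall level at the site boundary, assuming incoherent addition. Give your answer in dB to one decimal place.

Apply inverse-square spreading to bring every level to the receiver, then sum 10^(L/10).
packaged HVAC unit: 77.4 − 20·log₁₀(15.8/2.1) = 77.4 − 17.53 = 59.87 dB.
milling machine: 92.0 − 20·log₁₀(28.5/2.1) = 92.0 − 22.65 = 69.35 dB.
woodworking router: 100.5 − 20·log₁₀(9.3/2.1) = 100.5 − 12.93 = 87.57 dB.
exhaust stack: 90.2 − 20·log₁₀(27.2/2.1) = 90.2 − 22.25 = 67.95 dB.
Σ 10^(L/10) = 5.879e+08 → L_total = 10·log₁₀(5.879e+08) = 87.69 dB.

87.7 dB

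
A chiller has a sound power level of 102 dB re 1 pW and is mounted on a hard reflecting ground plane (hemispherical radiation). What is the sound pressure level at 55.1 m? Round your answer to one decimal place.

59.2 dB

Free-field hemispherical radiation: L_p = L_w − 10·log₁₀(2π·r²), r = 55.1 m.
2π·r² = 1.908e+04 m², 10·log₁₀ of that is 42.805 dB.
L_p = 102 − 42.805 = 59.20 dB.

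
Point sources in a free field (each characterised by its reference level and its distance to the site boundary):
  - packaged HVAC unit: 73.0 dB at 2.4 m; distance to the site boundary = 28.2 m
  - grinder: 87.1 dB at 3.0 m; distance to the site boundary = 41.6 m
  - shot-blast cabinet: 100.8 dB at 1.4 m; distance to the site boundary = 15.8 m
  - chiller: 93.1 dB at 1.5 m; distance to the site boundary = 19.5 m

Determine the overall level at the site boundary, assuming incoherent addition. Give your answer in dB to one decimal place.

80.4 dB

First find each source's level at the receiver (point-source: −20·log₁₀(r/r_ref)), then combine on an intensity basis.
packaged HVAC unit: 73.0 − 20·log₁₀(28.2/2.4) = 73.0 − 21.40 = 51.60 dB.
grinder: 87.1 − 20·log₁₀(41.6/3.0) = 87.1 − 22.84 = 64.26 dB.
shot-blast cabinet: 100.8 − 20·log₁₀(15.8/1.4) = 100.8 − 21.05 = 79.75 dB.
chiller: 93.1 − 20·log₁₀(19.5/1.5) = 93.1 − 22.28 = 70.82 dB.
Σ 10^(L/10) = 1.093e+08 → L_total = 10·log₁₀(1.093e+08) = 80.39 dB.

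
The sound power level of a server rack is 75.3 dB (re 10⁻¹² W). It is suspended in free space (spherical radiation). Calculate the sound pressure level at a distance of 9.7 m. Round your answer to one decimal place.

The power spreads over a sphere of area 4π·r², so L_p = L_w − 10·log₁₀(4π·r²).
4π·r² = 1182 m², 10·log₁₀ of that is 30.728 dB.
L_p = 75.3 − 30.728 = 44.57 dB.

44.6 dB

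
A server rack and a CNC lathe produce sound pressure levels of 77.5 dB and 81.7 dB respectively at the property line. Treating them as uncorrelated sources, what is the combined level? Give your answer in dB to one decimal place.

For uncorrelated sources the intensities add, so convert each level to linear form, sum, and take 10·log₁₀ of the total.
Σ 10^(L/10) = 10^(77.5/10) + 10^(81.7/10) = 2.041e+08.
L_total = 10·log₁₀(2.041e+08) = 83.10 dB.

83.1 dB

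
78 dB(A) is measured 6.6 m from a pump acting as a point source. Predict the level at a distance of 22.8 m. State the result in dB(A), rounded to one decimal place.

67.2 dB(A)

Point-source attenuation: ΔL = 20·log₁₀(r₂/r₁) = 20·log₁₀(22.8/6.6) = 10.768 dB.
L₂ = 78 − 20·log₁₀(22.8/6.6) = 78 − 10.768 = 67.23 dB(A).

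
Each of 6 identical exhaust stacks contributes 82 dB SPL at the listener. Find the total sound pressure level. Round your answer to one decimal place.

89.8 dB SPL

With 6 equal, uncorrelated contributions the intensity is 6× that of one unit, giving a rise of 10·log₁₀ 6.
L_total = 82 + 10·log₁₀(6) = 82 + 7.782 = 89.78 dB SPL.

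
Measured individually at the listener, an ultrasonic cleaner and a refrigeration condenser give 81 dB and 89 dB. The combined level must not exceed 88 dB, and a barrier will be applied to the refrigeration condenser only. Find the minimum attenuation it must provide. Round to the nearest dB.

Fixed contribution from the other source: Σ 10^(L/10) = 10^(81/10) = 1.259e+08 (81.00 dB).
The limit corresponds to 10^(88/10) = 6.310e+08; subtracting the fixed part leaves 5.051e+08 for the refrigeration condenser, i.e. 87.03 dB.
So the refrigeration condenser must be reduced from 89 to 87.03 dB: IL = 1.97 dB.

2 dB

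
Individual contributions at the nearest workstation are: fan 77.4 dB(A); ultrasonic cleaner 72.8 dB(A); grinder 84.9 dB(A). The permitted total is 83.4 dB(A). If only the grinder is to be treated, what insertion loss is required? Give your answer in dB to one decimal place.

3.3 dB

Fixed contribution from the other sources: Σ 10^(L/10) = 10^(77.4/10) + 10^(72.8/10) = 7.401e+07 (78.69 dB(A)).
The limit corresponds to 10^(83.4/10) = 2.188e+08; subtracting the fixed part leaves 1.448e+08 for the grinder, i.e. 81.61 dB(A).
Required insertion loss = 84.9 − 81.61 = 3.29 dB.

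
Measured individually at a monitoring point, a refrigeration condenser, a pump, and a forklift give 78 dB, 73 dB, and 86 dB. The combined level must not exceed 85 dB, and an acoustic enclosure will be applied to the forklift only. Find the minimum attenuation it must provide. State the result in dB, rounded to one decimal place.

2.3 dB

Everything except the forklift sums to 10^(78/10) + 10^(73/10) = 8.305e+07 in linear terms, 79.19 dB.
To meet 85 dB overall, the treated forklift may contribute at most 10^(85/10) − 8.305e+07 = 2.332e+08, i.e. 83.68 dB.
Required insertion loss = 86 − 83.68 = 2.32 dB.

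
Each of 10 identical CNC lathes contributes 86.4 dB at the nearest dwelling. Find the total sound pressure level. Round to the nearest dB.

96 dB

L_total = L₁ + 10·log₁₀ N for N identical incoherent sources.
L_total = 86.4 + 10·log₁₀(10) = 86.4 + 10.000 = 96.40 dB.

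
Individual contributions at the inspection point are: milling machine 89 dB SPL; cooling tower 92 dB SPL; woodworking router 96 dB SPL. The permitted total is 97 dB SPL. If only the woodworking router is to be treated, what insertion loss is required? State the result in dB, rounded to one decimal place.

1.8 dB

Everything except the woodworking router sums to 10^(89/10) + 10^(92/10) = 2.379e+09 in linear terms, 93.76 dB SPL.
The limit corresponds to 10^(97/10) = 5.012e+09; subtracting the fixed part leaves 2.633e+09 for the woodworking router, i.e. 94.20 dB SPL.
Required insertion loss = 96 − 94.20 = 1.80 dB.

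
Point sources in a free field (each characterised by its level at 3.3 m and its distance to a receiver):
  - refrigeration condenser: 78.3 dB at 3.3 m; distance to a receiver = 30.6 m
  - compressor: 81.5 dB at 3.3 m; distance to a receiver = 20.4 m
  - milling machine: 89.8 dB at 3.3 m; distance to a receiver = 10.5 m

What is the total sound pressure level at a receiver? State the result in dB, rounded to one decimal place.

Propagate each source to the receiver with L = L_ref − 20·log₁₀(r/r_ref), then add intensities.
refrigeration condenser: 78.3 − 20·log₁₀(30.6/3.3) = 78.3 − 19.34 = 58.96 dB.
compressor: 81.5 − 20·log₁₀(20.4/3.3) = 81.5 − 15.82 = 65.68 dB.
milling machine: 89.8 − 20·log₁₀(10.5/3.3) = 89.8 − 10.05 = 79.75 dB.
Σ 10^(L/10) = 9.881e+07 → L_total = 10·log₁₀(9.881e+07) = 79.95 dB.

79.9 dB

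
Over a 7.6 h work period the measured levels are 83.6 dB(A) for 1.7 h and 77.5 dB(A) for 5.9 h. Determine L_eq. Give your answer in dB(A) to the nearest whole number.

80 dB(A)

Weight each interval's intensity by its duration and average over T = 7.6 h:
Σ tᵢ·10^(Lᵢ/10) = 1.7·10^(83.6/10) + 5.9·10^(77.5/10) = 7.212e+08.
L_eq = 10·log₁₀(7.212e+08/7.6) = 79.77 dB(A).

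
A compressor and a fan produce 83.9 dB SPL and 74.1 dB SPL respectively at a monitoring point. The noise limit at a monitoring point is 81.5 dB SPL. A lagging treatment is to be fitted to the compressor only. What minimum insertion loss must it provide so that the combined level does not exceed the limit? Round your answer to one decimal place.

3.3 dB

Everything except the compressor sums to 10^(74.1/10) = 2.570e+07 in linear terms, 74.10 dB SPL.
The limit corresponds to 10^(81.5/10) = 1.413e+08; subtracting the fixed part leaves 1.155e+08 for the compressor, i.e. 80.63 dB SPL.
Required insertion loss = 83.9 − 80.63 = 3.27 dB.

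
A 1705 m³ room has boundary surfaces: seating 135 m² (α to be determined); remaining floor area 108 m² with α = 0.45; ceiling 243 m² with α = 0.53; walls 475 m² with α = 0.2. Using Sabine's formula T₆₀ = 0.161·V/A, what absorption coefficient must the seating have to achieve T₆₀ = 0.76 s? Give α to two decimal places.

0.66

Required total absorption A = 0.161·1705/0.76 = 361.19 m².
Absorption from the other surfaces = 108·0.45 + 243·0.53 + 475·0.2 = 272.39 m², so the seating must supply 88.80 m² over 135 m².
α = 88.80/135 = 0.658.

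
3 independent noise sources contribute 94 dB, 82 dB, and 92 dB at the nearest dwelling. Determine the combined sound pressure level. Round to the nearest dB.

For uncorrelated sources the intensities add, so convert each level to linear form, sum, and take 10·log₁₀ of the total.
Σ 10^(L/10) = 10^(94/10) + 10^(82/10) + 10^(92/10) = 4.255e+09.
L_total = 10·log₁₀(4.255e+09) = 96.29 dB.

96 dB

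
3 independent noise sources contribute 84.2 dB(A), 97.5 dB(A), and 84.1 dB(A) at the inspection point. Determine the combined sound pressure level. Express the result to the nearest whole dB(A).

98 dB(A)

For uncorrelated sources the intensities add, so convert each level to linear form, sum, and take 10·log₁₀ of the total.
Σ 10^(L/10) = 10^(84.2/10) + 10^(97.5/10) + 10^(84.1/10) = 6.143e+09.
L_total = 10·log₁₀(6.143e+09) = 97.88 dB(A).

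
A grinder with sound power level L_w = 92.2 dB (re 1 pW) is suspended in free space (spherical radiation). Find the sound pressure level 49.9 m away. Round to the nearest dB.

The power spreads over a sphere of area 4π·r², so L_p = L_w − 10·log₁₀(4π·r²).
4π·r² = 3.129e+04 m², 10·log₁₀ of that is 44.954 dB.
L_p = 92.2 − 44.954 = 47.25 dB.

47 dB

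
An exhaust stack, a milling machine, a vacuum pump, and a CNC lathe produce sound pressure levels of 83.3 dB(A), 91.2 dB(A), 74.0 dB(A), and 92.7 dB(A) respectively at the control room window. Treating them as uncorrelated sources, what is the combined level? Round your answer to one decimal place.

95.3 dB(A)

Incoherent sources combine by intensity addition: L_total = 10·log₁₀(Σ 10^(L_i/10)).
Σ 10^(L/10) = 10^(83.3/10) + 10^(91.2/10) + 10^(74.0/10) + 10^(92.7/10) = 3.419e+09.
L_total = 10·log₁₀(3.419e+09) = 95.34 dB(A).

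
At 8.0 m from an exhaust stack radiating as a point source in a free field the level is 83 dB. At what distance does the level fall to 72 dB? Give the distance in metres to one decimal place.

28.4 m

The 11.0 dB drop corresponds to a distance ratio of 10^(11.0/20) for a point source.
r₂ = 8.0·10^((83−72)/20) = 8.0·10^(11.0/20) = 28.39 m.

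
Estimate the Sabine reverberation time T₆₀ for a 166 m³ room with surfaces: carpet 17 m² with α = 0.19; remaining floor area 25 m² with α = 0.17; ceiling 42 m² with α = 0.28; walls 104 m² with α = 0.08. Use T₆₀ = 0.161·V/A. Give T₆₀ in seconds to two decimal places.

A = Σ Sᵢαᵢ = 17·0.19 + 25·0.17 + 42·0.28 + 104·0.08 = 27.56 m².
T₆₀ = 0.161·V/A = 0.161·166/27.56 = 0.970 s.

0.97 s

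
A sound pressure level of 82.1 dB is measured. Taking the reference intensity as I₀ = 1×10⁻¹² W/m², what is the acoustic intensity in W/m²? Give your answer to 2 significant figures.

0.00016 W/m²

I/I₀ = 10^(82.1/10) = 1.622e+08, so I = 1.622e+08 × 10⁻¹² W/m².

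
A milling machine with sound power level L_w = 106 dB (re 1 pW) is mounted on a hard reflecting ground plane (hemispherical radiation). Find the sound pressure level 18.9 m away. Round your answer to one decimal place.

72.5 dB

L_p = L_w − 10·log₁₀(2π·r²) with r = 18.9 m.
2π·r² = 2244 m², 10·log₁₀ of that is 33.511 dB.
L_p = 106 − 33.511 = 72.49 dB.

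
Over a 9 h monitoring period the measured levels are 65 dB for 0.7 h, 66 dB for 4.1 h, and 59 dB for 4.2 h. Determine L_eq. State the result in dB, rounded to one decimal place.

63.9 dB

Weight each interval's intensity by its duration and average over T = 9 h:
Σ tᵢ·10^(Lᵢ/10) = 0.7·10^(65/10) + 4.1·10^(66/10) + 4.2·10^(59/10) = 2.187e+07.
L_eq = 10·log₁₀(2.187e+07/9) = 63.86 dB.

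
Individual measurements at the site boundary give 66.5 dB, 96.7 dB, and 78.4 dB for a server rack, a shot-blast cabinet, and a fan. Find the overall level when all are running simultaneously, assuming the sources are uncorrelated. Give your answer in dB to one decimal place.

96.8 dB

For uncorrelated sources the intensities add, so convert each level to linear form, sum, and take 10·log₁₀ of the total.
Σ 10^(L/10) = 10^(66.5/10) + 10^(96.7/10) + 10^(78.4/10) = 4.751e+09.
L_total = 10·log₁₀(4.751e+09) = 96.77 dB.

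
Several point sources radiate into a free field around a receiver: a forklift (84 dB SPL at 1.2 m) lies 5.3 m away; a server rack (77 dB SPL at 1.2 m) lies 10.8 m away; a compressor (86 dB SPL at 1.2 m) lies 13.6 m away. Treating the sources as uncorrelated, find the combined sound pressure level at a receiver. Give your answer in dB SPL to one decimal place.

Propagate each source to the receiver with L = L_ref − 20·log₁₀(r/r_ref), then add intensities.
forklift: 84 − 20·log₁₀(5.3/1.2) = 84 − 12.90 = 71.10 dB SPL.
server rack: 77 − 20·log₁₀(10.8/1.2) = 77 − 19.08 = 57.92 dB SPL.
compressor: 86 − 20·log₁₀(13.6/1.2) = 86 − 21.09 = 64.91 dB SPL.
Σ 10^(L/10) = 1.660e+07 → L_total = 10·log₁₀(1.660e+07) = 72.20 dB SPL.

72.2 dB SPL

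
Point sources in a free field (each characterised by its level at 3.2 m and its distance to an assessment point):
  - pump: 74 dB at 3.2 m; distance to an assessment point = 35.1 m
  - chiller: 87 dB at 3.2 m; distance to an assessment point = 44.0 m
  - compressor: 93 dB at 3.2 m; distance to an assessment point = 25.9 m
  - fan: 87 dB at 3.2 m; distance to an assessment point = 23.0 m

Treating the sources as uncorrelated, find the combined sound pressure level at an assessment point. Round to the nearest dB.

Apply inverse-square spreading to bring every level to the receiver, then sum 10^(L/10).
pump: 74 − 20·log₁₀(35.1/3.2) = 74 − 20.80 = 53.20 dB.
chiller: 87 − 20·log₁₀(44.0/3.2) = 87 − 22.77 = 64.23 dB.
compressor: 93 − 20·log₁₀(25.9/3.2) = 93 − 18.16 = 74.84 dB.
fan: 87 − 20·log₁₀(23.0/3.2) = 87 − 17.13 = 69.87 dB.
Σ 10^(L/10) = 4.302e+07 → L_total = 10·log₁₀(4.302e+07) = 76.34 dB.

76 dB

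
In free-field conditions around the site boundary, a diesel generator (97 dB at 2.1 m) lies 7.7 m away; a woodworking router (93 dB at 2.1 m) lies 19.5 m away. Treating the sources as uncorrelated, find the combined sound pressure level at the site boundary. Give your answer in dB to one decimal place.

86.0 dB

Apply inverse-square spreading to bring every level to the receiver, then sum 10^(L/10).
diesel generator: 97 − 20·log₁₀(7.7/2.1) = 97 − 11.29 = 85.71 dB.
woodworking router: 93 − 20·log₁₀(19.5/2.1) = 93 − 19.36 = 73.64 dB.
Σ 10^(L/10) = 3.959e+08 → L_total = 10·log₁₀(3.959e+08) = 85.98 dB.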